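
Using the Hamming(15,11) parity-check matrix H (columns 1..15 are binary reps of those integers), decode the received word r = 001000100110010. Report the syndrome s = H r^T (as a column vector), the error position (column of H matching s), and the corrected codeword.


s = (1, 0, 1, 1)^T, error position = 11, corrected codeword c = 001000100100010

Compute s = H r^T mod 2 one row at a time:
  s_1 = 0 + 0 + 1 + 1 + 0 + 0 + 1 + 0 = 3 ≡ 1 (mod 2).
  s_2 = 0 + 0 + 0 + 1 + 0 + 0 + 1 + 0 = 2 ≡ 0 (mod 2).
  s_3 = 0 + 1 + 0 + 1 + 1 + 1 + 1 + 0 = 5 ≡ 1 (mod 2).
  s_4 = 0 + 1 + 0 + 1 + 0 + 1 + 0 + 0 = 3 ≡ 1 (mod 2).
s = (1, 0, 1, 1)^T — this equals column 11 of H (binary 1011), so error is at position 11.
Correct: flip bit 11 of r = 001000100110010 to get c = 001000100100010.


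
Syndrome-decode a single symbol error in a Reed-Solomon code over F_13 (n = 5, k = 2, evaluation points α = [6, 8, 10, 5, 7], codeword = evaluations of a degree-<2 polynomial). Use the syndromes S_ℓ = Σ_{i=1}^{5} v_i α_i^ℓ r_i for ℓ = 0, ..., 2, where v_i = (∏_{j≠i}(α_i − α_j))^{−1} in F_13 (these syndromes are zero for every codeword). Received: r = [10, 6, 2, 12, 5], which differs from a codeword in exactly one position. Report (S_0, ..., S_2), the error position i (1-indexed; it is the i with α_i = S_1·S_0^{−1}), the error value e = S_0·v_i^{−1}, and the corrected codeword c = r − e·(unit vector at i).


S = (6, 3, 8), error at position 5, error magnitude e = 10, c = [10, 6, 2, 12, 8].

Step 1: column multipliers v_i = (∏_{j≠i}(α_i − α_j))^{−1} mod 13.
  i = 1 (α = 6): (6−8)(6−10)(6−5)(6−7) = (−2)·(−4)·1·(−1) = −8 ≡ 5, so v_1 = 5^{−1} = 8 (mod 13).
  i = 2 (α = 8): (8−6)(8−10)(8−5)(8−7) = 2·(−2)·3·1 = −12 ≡ 1, so v_2 = 1^{−1} = 1 (mod 13).
  i = 3 (α = 10): (10−6)(10−8)(10−5)(10−7) = 4·2·5·3 = 120 ≡ 3, so v_3 = 3^{−1} = 9 (mod 13).
  i = 4 (α = 5): (5−6)(5−8)(5−10)(5−7) = (−1)·(−3)·(−5)·(−2) = 30 ≡ 4, so v_4 = 4^{−1} = 10 (mod 13).
  i = 5 (α = 7): (7−6)(7−8)(7−10)(7−5) = 1·(−1)·(−3)·2 = 6 ≡ 6, so v_5 = 6^{−1} = 11 (mod 13).
  v = [8, 1, 9, 10, 11].
Step 2: syndromes of r = [10, 6, 2, 12, 5] (all sums mod 13).
  S_0 = Σ v_i r_i = 8·10 + 1·6 + 9·2 + 10·12 + 11·5 = 279 ≡ 6.
  S_1 = Σ v_i α_i r_i = 8·6·10 + 1·8·6 + 9·10·2 + 10·5·12 + 11·7·5 = 1693 ≡ 3.
  α_i^2 mod 13 = [10, 12, 9, 12, 10].
  S_2 = Σ v_i α_i^2 r_i = 8·10·10 + 1·12·6 + 9·9·2 + 10·12·12 + 11·10·5 = 3024 ≡ 8.
  S = (6, 3, 8) ≠ 0, so r is not a codeword (an error is present).
Step 3: locate the error. For a single error e at position i, S_ℓ = v_i·e·α_i^ℓ, so α_err = S_1/S_0.
  S_0^{−1} = 6^{−1} = 11 (mod 13), so α_err = 3·11 = 33 ≡ 7 = α_5. Error position i = 5.
  Consistency check: S_2/S_1 = 8·9 = 72 ≡ 7 = α_err ✓ (single-error assumption holds).
Step 4: error magnitude e = S_0/v_5 = S_0·∏_{j≠5}(α_5 − α_j) = 6·6 = 36 ≡ 10 (mod 13).
Step 5: correct position 5: c_5 = r_5 − e = 5 − 10 ≡ 8 (mod 13). Hence c = [10, 6, 2, 12, 8].
  Check: interpolating c through the α_i gives m(x) = 9 + 11·x (degree < 2) with m(α_i) = c_i for every i, so c is indeed a codeword.


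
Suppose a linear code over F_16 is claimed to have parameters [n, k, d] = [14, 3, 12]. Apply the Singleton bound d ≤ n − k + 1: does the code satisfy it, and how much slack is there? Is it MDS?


Singleton RHS = n − k + 1 = 12, slack = 0, bound satisfied, MDS.

Singleton bound: d ≤ n − k + 1.
Here n = 14, k = 3, so n − k + 1 = 12.
Given d = 12, check d ≤ 12: YES.
Slack = (n − k + 1) − d = 0.
The code is MDS (slack = 0).
Description: the claimed parameters are [14, 3, 12]_16; such a code would be MDS (meets Singleton bound).


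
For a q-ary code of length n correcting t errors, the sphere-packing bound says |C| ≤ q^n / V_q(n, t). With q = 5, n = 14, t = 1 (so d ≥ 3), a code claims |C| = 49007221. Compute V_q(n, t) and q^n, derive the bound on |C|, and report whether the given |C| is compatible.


V_q(n, t) = 57, q^n = 6103515625, Hamming bound = 107079221, |C| = 49007221 ≤ bound (satisfied).

Step 1: Compute V_q(n, t) = Σ_{j=0}^1 C(n, j) (q−1)^j.
  j = 0: C(14,0)·(4)^0 = 1·1 = 1.
  j = 1: C(14,1)·(4)^1 = 14·4 = 56.
  V_q(n, t) = 1 + 56 = 57.
Step 2: q^n = 5^14 = 6103515625.
Step 3: Hamming bound ⌊q^n / V_q(n,t)⌋ = ⌊6103515625/57⌋ = 107079221.
Step 4: Compare |C| = 49007221 to 107079221: satisfied.
The claimed |C| lies below the Hamming bound.


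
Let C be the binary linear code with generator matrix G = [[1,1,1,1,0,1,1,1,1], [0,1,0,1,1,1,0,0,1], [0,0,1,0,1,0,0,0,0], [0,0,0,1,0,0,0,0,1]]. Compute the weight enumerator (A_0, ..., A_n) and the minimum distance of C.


Weight distribution: A_0 = 1, A_2 = 2, A_3 = 3, A_4 = 1, A_5 = 4, A_6 = 2, A_7 = 1, A_8 = 2. Minimum distance d = 2.

Enumerate all 2^4 = 16 messages m ∈ F_2^4.
For each, compute codeword c = mG in F_2^9, then tally its weight.
  m = 0000 → c = 000000000, weight = 0.
  m = 1000 → c = 111101111, weight = 8.
  m = 0100 → c = 010111001, weight = 5.
  m = 1100 → c = 101010110, weight = 5.
  m = 0010 → c = 001010000, weight = 2.
  m = 1010 → c = 110111111, weight = 8.
  m = 0110 → c = 011101001, weight = 5.
  m = 1110 → c = 100000110, weight = 3.
  m = 0001 → c = 000100001, weight = 2.
  m = 1001 → c = 111001110, weight = 6.
  m = 0101 → c = 010011000, weight = 3.
  m = 1101 → c = 101110111, weight = 7.
  m = 0011 → c = 001110001, weight = 4.
  m = 1011 → c = 110011110, weight = 6.
  m = 0111 → c = 011001000, weight = 3.
  m = 1111 → c = 100100111, weight = 5.
Tally weights:
  weight 0: 1 codewords.
  weight 2: 2 codewords.
  weight 3: 3 codewords.
  weight 4: 1 codewords.
  weight 5: 4 codewords.
  weight 6: 2 codewords.
  weight 7: 1 codewords.
  weight 8: 2 codewords.
Minimum distance d = smallest w > 0 with A_w > 0 = 2.
Sanity: Σ A_w = 16 = 2^4 = 16 ✓.


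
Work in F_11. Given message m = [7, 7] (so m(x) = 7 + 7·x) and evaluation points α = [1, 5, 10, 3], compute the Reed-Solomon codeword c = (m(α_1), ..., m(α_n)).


c = [3, 9, 0, 6]

Message polynomial: m(x) = 7 + 7·x (mod 11).
For each evaluation point α_i, compute m(α_i) mod 11:
  α_1 = 1: Horner steps 7 → 3, so m(1) = 3.
  α_2 = 5: Horner steps 7 → 9, so m(5) = 9.
  α_3 = 10: Horner steps 7 → 0, so m(10) = 0.
  α_4 = 3: Horner steps 7 → 6, so m(3) = 6.
Codeword c = [3, 9, 0, 6] ∈ F_11^4.


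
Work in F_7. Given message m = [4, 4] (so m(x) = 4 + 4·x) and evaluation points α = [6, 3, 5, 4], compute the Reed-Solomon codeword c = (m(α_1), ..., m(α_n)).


c = [0, 2, 3, 6]

Message polynomial: m(x) = 4 + 4·x (mod 7).
For each evaluation point α_i, compute m(α_i) mod 7:
  α_1 = 6: Horner steps 4 → 0, so m(6) = 0.
  α_2 = 3: Horner steps 4 → 2, so m(3) = 2.
  α_3 = 5: Horner steps 4 → 3, so m(5) = 3.
  α_4 = 4: Horner steps 4 → 6, so m(4) = 6.
Codeword c = [0, 2, 3, 6] ∈ F_7^4.


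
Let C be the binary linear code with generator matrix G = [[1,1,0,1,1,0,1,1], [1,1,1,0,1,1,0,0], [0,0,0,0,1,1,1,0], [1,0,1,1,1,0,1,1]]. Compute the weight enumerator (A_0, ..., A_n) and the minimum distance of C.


Weight distribution: A_0 = 1, A_2 = 2, A_3 = 2, A_4 = 3, A_5 = 6, A_6 = 2. Minimum distance d = 2.

Enumerate all 2^4 = 16 messages m ∈ F_2^4.
For each, compute codeword c = mG in F_2^8, then tally its weight.
  m = 0000 → c = 00000000, weight = 0.
  m = 1000 → c = 11011011, weight = 6.
  m = 0100 → c = 11101100, weight = 5.
  m = 1100 → c = 00110111, weight = 5.
  m = 0010 → c = 00001110, weight = 3.
  m = 1010 → c = 11010101, weight = 5.
  m = 0110 → c = 11100010, weight = 4.
  m = 1110 → c = 00111001, weight = 4.
  m = 0001 → c = 10111011, weight = 6.
  m = 1001 → c = 01100000, weight = 2.
  m = 0101 → c = 01010111, weight = 5.
  m = 1101 → c = 10001100, weight = 3.
  m = 0011 → c = 10110101, weight = 5.
  m = 1011 → c = 01101110, weight = 5.
  m = 0111 → c = 01011001, weight = 4.
  m = 1111 → c = 10000010, weight = 2.
Tally weights:
  weight 0: 1 codewords.
  weight 2: 2 codewords.
  weight 3: 2 codewords.
  weight 4: 3 codewords.
  weight 5: 6 codewords.
  weight 6: 2 codewords.
Minimum distance d = smallest w > 0 with A_w > 0 = 2.
Sanity: Σ A_w = 16 = 2^4 = 16 ✓.


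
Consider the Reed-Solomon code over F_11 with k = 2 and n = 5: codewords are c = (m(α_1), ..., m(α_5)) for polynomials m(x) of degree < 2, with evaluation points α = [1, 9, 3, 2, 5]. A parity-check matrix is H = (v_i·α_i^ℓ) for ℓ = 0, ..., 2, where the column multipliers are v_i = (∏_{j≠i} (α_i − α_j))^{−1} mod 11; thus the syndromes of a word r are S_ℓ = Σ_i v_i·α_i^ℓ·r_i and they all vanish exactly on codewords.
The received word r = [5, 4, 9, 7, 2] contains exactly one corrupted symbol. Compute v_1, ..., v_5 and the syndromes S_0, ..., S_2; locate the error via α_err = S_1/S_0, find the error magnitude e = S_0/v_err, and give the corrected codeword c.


S = (8, 6, 10), error at position 2, error magnitude e = 5, c = [5, 10, 9, 7, 2].

Step 1: column multipliers v_i = (∏_{j≠i}(α_i − α_j))^{−1} mod 11.
  i = 1 (α = 1): (1−9)(1−3)(1−2)(1−5) = (−8)·(−2)·(−1)·(−4) = 64 ≡ 9, so v_1 = 9^{−1} = 5 (mod 11).
  i = 2 (α = 9): (9−1)(9−3)(9−2)(9−5) = 8·6·7·4 = 1344 ≡ 2, so v_2 = 2^{−1} = 6 (mod 11).
  i = 3 (α = 3): (3−1)(3−9)(3−2)(3−5) = 2·(−6)·1·(−2) = 24 ≡ 2, so v_3 = 2^{−1} = 6 (mod 11).
  i = 4 (α = 2): (2−1)(2−9)(2−3)(2−5) = 1·(−7)·(−1)·(−3) = −21 ≡ 1, so v_4 = 1^{−1} = 1 (mod 11).
  i = 5 (α = 5): (5−1)(5−9)(5−3)(5−2) = 4·(−4)·2·3 = −96 ≡ 3, so v_5 = 3^{−1} = 4 (mod 11).
  v = [5, 6, 6, 1, 4].
Step 2: syndromes of r = [5, 4, 9, 7, 2] (all sums mod 11).
  S_0 = Σ v_i r_i = 5·5 + 6·4 + 6·9 + 1·7 + 4·2 = 118 ≡ 8.
  S_1 = Σ v_i α_i r_i = 5·1·5 + 6·9·4 + 6·3·9 + 1·2·7 + 4·5·2 = 457 ≡ 6.
  α_i^2 mod 11 = [1, 4, 9, 4, 3].
  S_2 = Σ v_i α_i^2 r_i = 5·1·5 + 6·4·4 + 6·9·9 + 1·4·7 + 4·3·2 = 659 ≡ 10.
  S = (8, 6, 10) ≠ 0, so r is not a codeword (an error is present).
Step 3: locate the error. For a single error e at position i, S_ℓ = v_i·e·α_i^ℓ, so α_err = S_1/S_0.
  S_0^{−1} = 8^{−1} = 7 (mod 11), so α_err = 6·7 = 42 ≡ 9 = α_2. Error position i = 2.
  Consistency check: S_2/S_1 = 10·2 = 20 ≡ 9 = α_err ✓ (single-error assumption holds).
Step 4: error magnitude e = S_0/v_2 = S_0·∏_{j≠2}(α_2 − α_j) = 8·2 = 16 ≡ 5 (mod 11).
Step 5: correct position 2: c_2 = r_2 − e = 4 − 5 ≡ 10 (mod 11). Hence c = [5, 10, 9, 7, 2].
  Check: interpolating c through the α_i gives m(x) = 3 + 2·x (degree < 2) with m(α_i) = c_i for every i, so c is indeed a codeword.


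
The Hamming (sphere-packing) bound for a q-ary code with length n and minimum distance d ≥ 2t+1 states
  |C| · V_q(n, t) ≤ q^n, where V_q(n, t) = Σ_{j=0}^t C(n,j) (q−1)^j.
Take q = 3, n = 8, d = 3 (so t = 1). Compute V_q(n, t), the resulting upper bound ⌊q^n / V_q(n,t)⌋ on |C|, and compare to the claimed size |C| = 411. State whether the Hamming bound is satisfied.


V_q(n, t) = 17, q^n = 6561, Hamming bound = 385, |C| = 411 > bound (violated).

Step 1: Compute V_q(n, t) = Σ_{j=0}^1 C(n, j) (q−1)^j.
  j = 0: C(8,0)·(2)^0 = 1·1 = 1.
  j = 1: C(8,1)·(2)^1 = 8·2 = 16.
  V_q(n, t) = 1 + 16 = 17.
Step 2: q^n = 3^8 = 6561.
Step 3: Hamming bound ⌊q^n / V_q(n,t)⌋ = ⌊6561/17⌋ = 385.
Step 4: Compare |C| = 411 to 385: violated.
The claimed |C| lies above the Hamming bound, so no 3-ary code of length 8 with d ≥ 3 can have 411 codewords.


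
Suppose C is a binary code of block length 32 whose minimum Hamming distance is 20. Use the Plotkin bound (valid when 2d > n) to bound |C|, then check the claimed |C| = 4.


Plotkin bound M ≤ 4; given |C| = 4 ≤ bound (satisfied).

Check applicability: 2d = 40, n = 32.
2d − n = 8 > 0, so Plotkin applies.
Compute d/(2d−n) = 20/8 ≈ 2.5000.
⌊d/(2d−n)⌋ = 2.
Plotkin bound: M ≤ 2·2 = 4.
Given |C| = 4, check: satisfied.
This |C| is at the Plotkin bound.


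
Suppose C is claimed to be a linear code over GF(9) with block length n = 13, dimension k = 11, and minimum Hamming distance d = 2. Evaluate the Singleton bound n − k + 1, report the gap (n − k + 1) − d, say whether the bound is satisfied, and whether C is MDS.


Singleton RHS = n − k + 1 = 3, slack = 1, bound satisfied, not MDS.

Singleton bound: d ≤ n − k + 1.
Here n = 13, k = 11, so n − k + 1 = 3.
Given d = 2, check d ≤ 3: YES.
Slack = (n − k + 1) − d = 1.
The code is NOT MDS (slack = 1 > 0).
Description: the claimed parameters are [13, 11, 2]_9; such a code would be non-MDS.


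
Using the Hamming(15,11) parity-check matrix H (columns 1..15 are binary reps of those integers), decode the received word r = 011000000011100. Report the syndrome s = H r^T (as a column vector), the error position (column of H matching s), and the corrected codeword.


s = (1, 0, 1, 1)^T, error position = 11, corrected codeword c = 011000000001100

Compute s = H r^T mod 2 one row at a time:
  s_1 = 0 + 0 + 0 + 1 + 1 + 1 + 0 + 0 = 3 ≡ 1 (mod 2).
  s_2 = 0 + 0 + 0 + 0 + 1 + 1 + 0 + 0 = 2 ≡ 0 (mod 2).
  s_3 = 1 + 1 + 0 + 0 + 0 + 1 + 0 + 0 = 3 ≡ 1 (mod 2).
  s_4 = 0 + 1 + 0 + 0 + 0 + 1 + 1 + 0 = 3 ≡ 1 (mod 2).
s = (1, 0, 1, 1)^T — this equals column 11 of H (binary 1011), so error is at position 11.
Correct: flip bit 11 of r = 011000000011100 to get c = 011000000001100.


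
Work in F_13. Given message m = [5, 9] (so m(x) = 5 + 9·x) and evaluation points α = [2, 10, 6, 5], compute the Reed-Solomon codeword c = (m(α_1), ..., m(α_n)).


c = [10, 4, 7, 11]

Message polynomial: m(x) = 5 + 9·x (mod 13).
For each evaluation point α_i, compute m(α_i) mod 13:
  α_1 = 2: Horner steps 9 → 10, so m(2) = 10.
  α_2 = 10: Horner steps 9 → 4, so m(10) = 4.
  α_3 = 6: Horner steps 9 → 7, so m(6) = 7.
  α_4 = 5: Horner steps 9 → 11, so m(5) = 11.
Codeword c = [10, 4, 7, 11] ∈ F_13^4.


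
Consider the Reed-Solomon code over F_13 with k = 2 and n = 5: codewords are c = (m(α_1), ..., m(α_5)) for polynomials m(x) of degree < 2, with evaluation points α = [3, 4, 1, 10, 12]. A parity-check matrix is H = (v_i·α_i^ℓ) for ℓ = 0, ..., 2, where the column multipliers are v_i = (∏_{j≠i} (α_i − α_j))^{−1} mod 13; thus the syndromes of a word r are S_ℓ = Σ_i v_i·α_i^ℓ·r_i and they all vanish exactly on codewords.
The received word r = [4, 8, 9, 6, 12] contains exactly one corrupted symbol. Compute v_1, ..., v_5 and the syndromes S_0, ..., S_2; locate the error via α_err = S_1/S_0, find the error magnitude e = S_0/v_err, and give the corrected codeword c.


S = (1, 12, 1), error at position 5, error magnitude e = 11, c = [4, 8, 9, 6, 1].

Step 1: column multipliers v_i = (∏_{j≠i}(α_i − α_j))^{−1} mod 13.
  i = 1 (α = 3): (3−4)(3−1)(3−10)(3−12) = (−1)·2·(−7)·(−9) = −126 ≡ 4, so v_1 = 4^{−1} = 10 (mod 13).
  i = 2 (α = 4): (4−3)(4−1)(4−10)(4−12) = 1·3·(−6)·(−8) = 144 ≡ 1, so v_2 = 1^{−1} = 1 (mod 13).
  i = 3 (α = 1): (1−3)(1−4)(1−10)(1−12) = (−2)·(−3)·(−9)·(−11) = 594 ≡ 9, so v_3 = 9^{−1} = 3 (mod 13).
  i = 4 (α = 10): (10−3)(10−4)(10−1)(10−12) = 7·6·9·(−2) = −756 ≡ 11, so v_4 = 11^{−1} = 6 (mod 13).
  i = 5 (α = 12): (12−3)(12−4)(12−1)(12−10) = 9·8·11·2 = 1584 ≡ 11, so v_5 = 11^{−1} = 6 (mod 13).
  v = [10, 1, 3, 6, 6].
Step 2: syndromes of r = [4, 8, 9, 6, 12] (all sums mod 13).
  S_0 = Σ v_i r_i = 10·4 + 1·8 + 3·9 + 6·6 + 6·12 = 183 ≡ 1.
  S_1 = Σ v_i α_i r_i = 10·3·4 + 1·4·8 + 3·1·9 + 6·10·6 + 6·12·12 = 1403 ≡ 12.
  α_i^2 mod 13 = [9, 3, 1, 9, 1].
  S_2 = Σ v_i α_i^2 r_i = 10·9·4 + 1·3·8 + 3·1·9 + 6·9·6 + 6·1·12 = 807 ≡ 1.
  S = (1, 12, 1) ≠ 0, so r is not a codeword (an error is present).
Step 3: locate the error. For a single error e at position i, S_ℓ = v_i·e·α_i^ℓ, so α_err = S_1/S_0.
  S_0^{−1} = 1^{−1} = 1 (mod 13), so α_err = 12·1 = 12 ≡ 12 = α_5. Error position i = 5.
  Consistency check: S_2/S_1 = 1·12 = 12 ≡ 12 = α_err ✓ (single-error assumption holds).
Step 4: error magnitude e = S_0/v_5 = S_0·∏_{j≠5}(α_5 − α_j) = 1·11 = 11 ≡ 11 (mod 13).
Step 5: correct position 5: c_5 = r_5 − e = 12 − 11 ≡ 1 (mod 13). Hence c = [4, 8, 9, 6, 1].
  Check: interpolating c through the α_i gives m(x) = 5 + 4·x (degree < 2) with m(α_i) = c_i for every i, so c is indeed a codeword.


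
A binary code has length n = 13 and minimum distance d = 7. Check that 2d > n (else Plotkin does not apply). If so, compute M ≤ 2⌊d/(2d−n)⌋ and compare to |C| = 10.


Plotkin bound M ≤ 14; given |C| = 10 ≤ bound (satisfied).

Check applicability: 2d = 14, n = 13.
2d − n = 1 > 0, so Plotkin applies.
Compute d/(2d−n) = 7/1 ≈ 7.0000.
⌊d/(2d−n)⌋ = 7.
Plotkin bound: M ≤ 2·7 = 14.
Given |C| = 10, check: satisfied.
This |C| is below the Plotkin bound.


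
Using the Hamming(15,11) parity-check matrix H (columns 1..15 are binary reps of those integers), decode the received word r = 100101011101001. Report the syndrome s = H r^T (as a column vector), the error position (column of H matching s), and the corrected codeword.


s = (1, 0, 1, 1)^T, error position = 11, corrected codeword c = 100101011111001

Compute s = H r^T mod 2 one row at a time:
  s_1 = 1 + 1 + 1 + 0 + 1 + 0 + 0 + 1 = 5 ≡ 1 (mod 2).
  s_2 = 1 + 0 + 1 + 0 + 1 + 0 + 0 + 1 = 4 ≡ 0 (mod 2).
  s_3 = 0 + 0 + 1 + 0 + 1 + 0 + 0 + 1 = 3 ≡ 1 (mod 2).
  s_4 = 1 + 0 + 0 + 0 + 1 + 0 + 0 + 1 = 3 ≡ 1 (mod 2).
s = (1, 0, 1, 1)^T — this equals column 11 of H (binary 1011), so error is at position 11.
Correct: flip bit 11 of r = 100101011101001 to get c = 100101011111001.


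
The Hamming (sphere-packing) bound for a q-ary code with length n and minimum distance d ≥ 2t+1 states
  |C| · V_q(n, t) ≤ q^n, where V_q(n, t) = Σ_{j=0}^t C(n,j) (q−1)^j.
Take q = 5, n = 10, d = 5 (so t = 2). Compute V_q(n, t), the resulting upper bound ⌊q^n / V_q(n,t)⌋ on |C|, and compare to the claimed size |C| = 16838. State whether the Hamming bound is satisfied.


V_q(n, t) = 761, q^n = 9765625, Hamming bound = 12832, |C| = 16838 > bound (violated).

Step 1: Compute V_q(n, t) = Σ_{j=0}^2 C(n, j) (q−1)^j.
  j = 0: C(10,0)·(4)^0 = 1·1 = 1.
  j = 1: C(10,1)·(4)^1 = 10·4 = 40.
  j = 2: C(10,2)·(4)^2 = 45·16 = 720.
  V_q(n, t) = 1 + 40 + 720 = 761.
Step 2: q^n = 5^10 = 9765625.
Step 3: Hamming bound ⌊q^n / V_q(n,t)⌋ = ⌊9765625/761⌋ = 12832.
Step 4: Compare |C| = 16838 to 12832: violated.
The claimed |C| lies above the Hamming bound, so no 5-ary code of length 10 with d ≥ 5 can have 16838 codewords.


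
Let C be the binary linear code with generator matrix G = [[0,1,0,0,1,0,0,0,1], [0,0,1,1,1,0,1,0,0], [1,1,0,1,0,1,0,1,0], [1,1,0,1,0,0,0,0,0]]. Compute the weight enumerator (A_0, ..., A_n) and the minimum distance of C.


Weight distribution: A_0 = 1, A_2 = 1, A_3 = 2, A_4 = 3, A_5 = 4, A_6 = 3, A_7 = 2. Minimum distance d = 2.

Enumerate all 2^4 = 16 messages m ∈ F_2^4.
For each, compute codeword c = mG in F_2^9, then tally its weight.
  m = 0000 → c = 000000000, weight = 0.
  m = 1000 → c = 010010001, weight = 3.
  m = 0100 → c = 001110100, weight = 4.
  m = 1100 → c = 011100101, weight = 5.
  m = 0010 → c = 110101010, weight = 5.
  m = 1010 → c = 100111011, weight = 6.
  m = 0110 → c = 111011110, weight = 7.
  m = 1110 → c = 101001111, weight = 6.
  m = 0001 → c = 110100000, weight = 3.
  m = 1001 → c = 100110001, weight = 4.
  m = 0101 → c = 111010100, weight = 5.
  m = 1101 → c = 101000101, weight = 4.
  m = 0011 → c = 000001010, weight = 2.
  m = 1011 → c = 010011011, weight = 5.
  m = 0111 → c = 001111110, weight = 6.
  m = 1111 → c = 011101111, weight = 7.
Tally weights:
  weight 0: 1 codewords.
  weight 2: 1 codewords.
  weight 3: 2 codewords.
  weight 4: 3 codewords.
  weight 5: 4 codewords.
  weight 6: 3 codewords.
  weight 7: 2 codewords.
Minimum distance d = smallest w > 0 with A_w > 0 = 2.
Sanity: Σ A_w = 16 = 2^4 = 16 ✓.


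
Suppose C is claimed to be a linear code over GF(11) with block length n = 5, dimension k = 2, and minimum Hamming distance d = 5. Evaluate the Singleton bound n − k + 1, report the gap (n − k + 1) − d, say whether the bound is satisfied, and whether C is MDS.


Singleton RHS = n − k + 1 = 4, slack = -1, bound violated (no such code; not MDS).

Singleton bound: d ≤ n − k + 1.
Here n = 5, k = 2, so n − k + 1 = 4.
Given d = 5, check d ≤ 4: NO.
Slack = (n − k + 1) − d = -1.
The slack is negative: d = 5 exceeds n − k + 1 = 4 by 1, so the Singleton bound is violated and no linear [5, 2, 5]_11 code can exist. In particular it is not MDS (MDS requires d = n − k + 1 exactly).
Description: the claimed parameters are [5, 2, 5]_11; such a code would be impossible (violates the Singleton bound).


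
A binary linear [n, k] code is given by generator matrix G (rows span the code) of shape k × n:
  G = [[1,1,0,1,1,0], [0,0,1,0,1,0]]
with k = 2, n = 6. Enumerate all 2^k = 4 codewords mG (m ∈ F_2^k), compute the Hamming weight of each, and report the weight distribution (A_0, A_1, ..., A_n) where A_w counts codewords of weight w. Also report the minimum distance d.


Weight distribution: A_0 = 1, A_2 = 1, A_4 = 2. Minimum distance d = 2.

Enumerate all 2^2 = 4 messages m ∈ F_2^2.
For each, compute codeword c = mG in F_2^6, then tally its weight.
  m = 00 → c = 000000, weight = 0.
  m = 10 → c = 110110, weight = 4.
  m = 01 → c = 001010, weight = 2.
  m = 11 → c = 111100, weight = 4.
Tally weights:
  weight 0: 1 codewords.
  weight 2: 1 codewords.
  weight 4: 2 codewords.
Minimum distance d = smallest w > 0 with A_w > 0 = 2.
Sanity: Σ A_w = 4 = 2^2 = 4 ✓.


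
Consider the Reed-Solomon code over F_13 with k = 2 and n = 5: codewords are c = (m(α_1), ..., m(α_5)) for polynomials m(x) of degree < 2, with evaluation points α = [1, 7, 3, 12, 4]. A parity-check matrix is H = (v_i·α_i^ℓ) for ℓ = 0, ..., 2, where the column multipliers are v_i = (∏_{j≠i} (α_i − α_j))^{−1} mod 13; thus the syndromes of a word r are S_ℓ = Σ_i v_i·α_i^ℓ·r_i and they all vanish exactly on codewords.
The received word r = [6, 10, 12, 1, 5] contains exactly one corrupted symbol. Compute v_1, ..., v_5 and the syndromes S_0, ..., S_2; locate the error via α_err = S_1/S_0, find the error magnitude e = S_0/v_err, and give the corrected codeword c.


S = (1, 1, 1), error at position 1, error magnitude e = 6, c = [0, 10, 12, 1, 5].

Step 1: column multipliers v_i = (∏_{j≠i}(α_i − α_j))^{−1} mod 13.
  i = 1 (α = 1): (1−7)(1−3)(1−12)(1−4) = (−6)·(−2)·(−11)·(−3) = 396 ≡ 6, so v_1 = 6^{−1} = 11 (mod 13).
  i = 2 (α = 7): (7−1)(7−3)(7−12)(7−4) = 6·4·(−5)·3 = −360 ≡ 4, so v_2 = 4^{−1} = 10 (mod 13).
  i = 3 (α = 3): (3−1)(3−7)(3−12)(3−4) = 2·(−4)·(−9)·(−1) = −72 ≡ 6, so v_3 = 6^{−1} = 11 (mod 13).
  i = 4 (α = 12): (12−1)(12−7)(12−3)(12−4) = 11·5·9·8 = 3960 ≡ 8, so v_4 = 8^{−1} = 5 (mod 13).
  i = 5 (α = 4): (4−1)(4−7)(4−3)(4−12) = 3·(−3)·1·(−8) = 72 ≡ 7, so v_5 = 7^{−1} = 2 (mod 13).
  v = [11, 10, 11, 5, 2].
Step 2: syndromes of r = [6, 10, 12, 1, 5] (all sums mod 13).
  S_0 = Σ v_i r_i = 11·6 + 10·10 + 11·12 + 5·1 + 2·5 = 313 ≡ 1.
  S_1 = Σ v_i α_i r_i = 11·1·6 + 10·7·10 + 11·3·12 + 5·12·1 + 2·4·5 = 1262 ≡ 1.
  α_i^2 mod 13 = [1, 10, 9, 1, 3].
  S_2 = Σ v_i α_i^2 r_i = 11·1·6 + 10·10·10 + 11·9·12 + 5·1·1 + 2·3·5 = 2289 ≡ 1.
  S = (1, 1, 1) ≠ 0, so r is not a codeword (an error is present).
Step 3: locate the error. For a single error e at position i, S_ℓ = v_i·e·α_i^ℓ, so α_err = S_1/S_0.
  S_0^{−1} = 1^{−1} = 1 (mod 13), so α_err = 1·1 = 1 ≡ 1 = α_1. Error position i = 1.
  Consistency check: S_2/S_1 = 1·1 = 1 ≡ 1 = α_err ✓ (single-error assumption holds).
Step 4: error magnitude e = S_0/v_1 = S_0·∏_{j≠1}(α_1 − α_j) = 1·6 = 6 ≡ 6 (mod 13).
Step 5: correct position 1: c_1 = r_1 − e = 6 − 6 ≡ 0 (mod 13). Hence c = [0, 10, 12, 1, 5].
  Check: interpolating c through the α_i gives m(x) = 7 + 6·x (degree < 2) with m(α_i) = c_i for every i, so c is indeed a codeword.


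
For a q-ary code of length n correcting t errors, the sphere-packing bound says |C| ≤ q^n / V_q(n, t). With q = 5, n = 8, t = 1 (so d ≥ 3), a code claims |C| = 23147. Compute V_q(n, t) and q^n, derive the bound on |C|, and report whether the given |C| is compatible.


V_q(n, t) = 33, q^n = 390625, Hamming bound = 11837, |C| = 23147 > bound (violated).

Step 1: Compute V_q(n, t) = Σ_{j=0}^1 C(n, j) (q−1)^j.
  j = 0: C(8,0)·(4)^0 = 1·1 = 1.
  j = 1: C(8,1)·(4)^1 = 8·4 = 32.
  V_q(n, t) = 1 + 32 = 33.
Step 2: q^n = 5^8 = 390625.
Step 3: Hamming bound ⌊q^n / V_q(n,t)⌋ = ⌊390625/33⌋ = 11837.
Step 4: Compare |C| = 23147 to 11837: violated.
The claimed |C| lies above the Hamming bound, so no 5-ary code of length 8 with d ≥ 3 can have 23147 codewords.


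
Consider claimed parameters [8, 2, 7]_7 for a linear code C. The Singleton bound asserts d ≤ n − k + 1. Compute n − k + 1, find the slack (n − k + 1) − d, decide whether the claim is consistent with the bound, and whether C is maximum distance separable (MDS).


Singleton RHS = n − k + 1 = 7, slack = 0, bound satisfied, MDS.

Singleton bound: d ≤ n − k + 1.
Here n = 8, k = 2, so n − k + 1 = 7.
Given d = 7, check d ≤ 7: YES.
Slack = (n − k + 1) − d = 0.
The code is MDS (slack = 0).
Description: the claimed parameters are [8, 2, 7]_7; such a code would be MDS (meets Singleton bound).


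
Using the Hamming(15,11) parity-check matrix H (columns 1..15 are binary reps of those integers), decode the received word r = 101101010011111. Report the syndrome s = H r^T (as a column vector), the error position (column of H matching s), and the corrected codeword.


s = (0, 0, 1, 1)^T, error position = 3, corrected codeword c = 100101010011111

Compute s = H r^T mod 2 one row at a time:
  s_1 = 1 + 0 + 0 + 1 + 1 + 1 + 1 + 1 = 6 ≡ 0 (mod 2).
  s_2 = 1 + 0 + 1 + 0 + 1 + 1 + 1 + 1 = 6 ≡ 0 (mod 2).
  s_3 = 0 + 1 + 1 + 0 + 0 + 1 + 1 + 1 = 5 ≡ 1 (mod 2).
  s_4 = 1 + 1 + 0 + 0 + 0 + 1 + 1 + 1 = 5 ≡ 1 (mod 2).
s = (0, 0, 1, 1)^T — this equals column 3 of H (binary 0011), so error is at position 3.
Correct: flip bit 3 of r = 101101010011111 to get c = 100101010011111.


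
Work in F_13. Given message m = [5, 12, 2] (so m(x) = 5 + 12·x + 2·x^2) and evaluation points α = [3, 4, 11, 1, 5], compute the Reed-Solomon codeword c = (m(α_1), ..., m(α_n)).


c = [7, 7, 2, 6, 11]

Message polynomial: m(x) = 5 + 12·x + 2·x^2 (mod 13).
For each evaluation point α_i, compute m(α_i) mod 13:
  α_1 = 3: Horner steps 2 → 5 → 7, so m(3) = 7.
  α_2 = 4: Horner steps 2 → 7 → 7, so m(4) = 7.
  α_3 = 11: Horner steps 2 → 8 → 2, so m(11) = 2.
  α_4 = 1: Horner steps 2 → 1 → 6, so m(1) = 6.
  α_5 = 5: Horner steps 2 → 9 → 11, so m(5) = 11.
Codeword c = [7, 7, 2, 6, 11] ∈ F_13^5.


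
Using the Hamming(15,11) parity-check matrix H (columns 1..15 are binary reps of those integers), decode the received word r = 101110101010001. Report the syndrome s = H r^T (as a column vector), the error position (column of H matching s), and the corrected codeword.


s = (1, 0, 0, 1)^T, error position = 9, corrected codeword c = 101110100010001

Compute s = H r^T mod 2 one row at a time:
  s_1 = 0 + 1 + 0 + 1 + 0 + 0 + 0 + 1 = 3 ≡ 1 (mod 2).
  s_2 = 1 + 1 + 0 + 1 + 0 + 0 + 0 + 1 = 4 ≡ 0 (mod 2).
  s_3 = 0 + 1 + 0 + 1 + 0 + 1 + 0 + 1 = 4 ≡ 0 (mod 2).
  s_4 = 1 + 1 + 1 + 1 + 1 + 1 + 0 + 1 = 7 ≡ 1 (mod 2).
s = (1, 0, 0, 1)^T — this equals column 9 of H (binary 1001), so error is at position 9.
Correct: flip bit 9 of r = 101110101010001 to get c = 101110100010001.


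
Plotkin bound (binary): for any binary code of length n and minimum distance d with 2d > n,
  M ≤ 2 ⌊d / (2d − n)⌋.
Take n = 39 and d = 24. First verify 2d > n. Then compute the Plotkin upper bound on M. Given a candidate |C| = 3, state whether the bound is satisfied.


Plotkin bound M ≤ 4; given |C| = 3 ≤ bound (satisfied).

Check applicability: 2d = 48, n = 39.
2d − n = 9 > 0, so Plotkin applies.
Compute d/(2d−n) = 24/9 ≈ 2.6667.
⌊d/(2d−n)⌋ = 2.
Plotkin bound: M ≤ 2·2 = 4.
Given |C| = 3, check: satisfied.
This |C| is below the Plotkin bound.


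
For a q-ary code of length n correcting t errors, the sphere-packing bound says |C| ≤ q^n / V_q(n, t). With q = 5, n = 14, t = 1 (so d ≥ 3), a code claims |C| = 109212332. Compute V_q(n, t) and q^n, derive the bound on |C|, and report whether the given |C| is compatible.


V_q(n, t) = 57, q^n = 6103515625, Hamming bound = 107079221, |C| = 109212332 > bound (violated).

Step 1: Compute V_q(n, t) = Σ_{j=0}^1 C(n, j) (q−1)^j.
  j = 0: C(14,0)·(4)^0 = 1·1 = 1.
  j = 1: C(14,1)·(4)^1 = 14·4 = 56.
  V_q(n, t) = 1 + 56 = 57.
Step 2: q^n = 5^14 = 6103515625.
Step 3: Hamming bound ⌊q^n / V_q(n,t)⌋ = ⌊6103515625/57⌋ = 107079221.
Step 4: Compare |C| = 109212332 to 107079221: violated.
The claimed |C| lies above the Hamming bound, so no 5-ary code of length 14 with d ≥ 3 can have 109212332 codewords.


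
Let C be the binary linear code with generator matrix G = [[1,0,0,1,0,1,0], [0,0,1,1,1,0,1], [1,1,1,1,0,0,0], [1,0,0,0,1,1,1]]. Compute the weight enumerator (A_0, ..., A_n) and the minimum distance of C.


Weight distribution: A_0 = 1, A_1 = 1, A_2 = 1, A_3 = 4, A_4 = 5, A_5 = 3, A_6 = 1. Minimum distance d = 1.

Enumerate all 2^4 = 16 messages m ∈ F_2^4.
For each, compute codeword c = mG in F_2^7, then tally its weight.
  m = 0000 → c = 0000000, weight = 0.
  m = 1000 → c = 1001010, weight = 3.
  m = 0100 → c = 0011101, weight = 4.
  m = 1100 → c = 1010111, weight = 5.
  m = 0010 → c = 1111000, weight = 4.
  m = 1010 → c = 0110010, weight = 3.
  m = 0110 → c = 1100101, weight = 4.
  m = 1110 → c = 0101111, weight = 5.
  m = 0001 → c = 1000111, weight = 4.
  m = 1001 → c = 0001101, weight = 3.
  m = 0101 → c = 1011010, weight = 4.
  m = 1101 → c = 0010000, weight = 1.
  m = 0011 → c = 0111111, weight = 6.
  m = 1011 → c = 1110101, weight = 5.
  m = 0111 → c = 0100010, weight = 2.
  m = 1111 → c = 1101000, weight = 3.
Tally weights:
  weight 0: 1 codewords.
  weight 1: 1 codewords.
  weight 2: 1 codewords.
  weight 3: 4 codewords.
  weight 4: 5 codewords.
  weight 5: 3 codewords.
  weight 6: 1 codewords.
Minimum distance d = smallest w > 0 with A_w > 0 = 1.
Sanity: Σ A_w = 16 = 2^4 = 16 ✓.


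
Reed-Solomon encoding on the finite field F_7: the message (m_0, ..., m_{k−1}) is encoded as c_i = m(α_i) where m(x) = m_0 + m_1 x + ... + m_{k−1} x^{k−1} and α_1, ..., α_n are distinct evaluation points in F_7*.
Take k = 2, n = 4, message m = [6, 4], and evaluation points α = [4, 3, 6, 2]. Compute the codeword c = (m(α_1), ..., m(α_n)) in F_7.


c = [1, 4, 2, 0]

Message polynomial: m(x) = 6 + 4·x (mod 7).
For each evaluation point α_i, compute m(α_i) mod 7:
  α_1 = 4: Horner steps 4 → 1, so m(4) = 1.
  α_2 = 3: Horner steps 4 → 4, so m(3) = 4.
  α_3 = 6: Horner steps 4 → 2, so m(6) = 2.
  α_4 = 2: Horner steps 4 → 0, so m(2) = 0.
Codeword c = [1, 4, 2, 0] ∈ F_7^4.


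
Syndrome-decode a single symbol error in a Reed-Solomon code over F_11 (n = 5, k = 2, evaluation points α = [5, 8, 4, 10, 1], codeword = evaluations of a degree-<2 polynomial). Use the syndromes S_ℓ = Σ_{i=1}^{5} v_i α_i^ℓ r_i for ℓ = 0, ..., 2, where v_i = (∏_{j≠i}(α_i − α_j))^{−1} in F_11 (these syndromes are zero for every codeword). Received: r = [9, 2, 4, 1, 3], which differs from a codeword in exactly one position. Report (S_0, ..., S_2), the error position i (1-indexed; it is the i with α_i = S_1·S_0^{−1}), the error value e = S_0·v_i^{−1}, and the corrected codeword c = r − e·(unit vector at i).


S = (10, 10, 10), error at position 5, error magnitude e = 3, c = [9, 2, 4, 1, 0].

Step 1: column multipliers v_i = (∏_{j≠i}(α_i − α_j))^{−1} mod 11.
  i = 1 (α = 5): (5−8)(5−4)(5−10)(5−1) = (−3)·1·(−5)·4 = 60 ≡ 5, so v_1 = 5^{−1} = 9 (mod 11).
  i = 2 (α = 8): (8−5)(8−4)(8−10)(8−1) = 3·4·(−2)·7 = −168 ≡ 8, so v_2 = 8^{−1} = 7 (mod 11).
  i = 3 (α = 4): (4−5)(4−8)(4−10)(4−1) = (−1)·(−4)·(−6)·3 = −72 ≡ 5, so v_3 = 5^{−1} = 9 (mod 11).
  i = 4 (α = 10): (10−5)(10−8)(10−4)(10−1) = 5·2·6·9 = 540 ≡ 1, so v_4 = 1^{−1} = 1 (mod 11).
  i = 5 (α = 1): (1−5)(1−8)(1−4)(1−10) = (−4)·(−7)·(−3)·(−9) = 756 ≡ 8, so v_5 = 8^{−1} = 7 (mod 11).
  v = [9, 7, 9, 1, 7].
Step 2: syndromes of r = [9, 2, 4, 1, 3] (all sums mod 11).
  S_0 = Σ v_i r_i = 9·9 + 7·2 + 9·4 + 1·1 + 7·3 = 153 ≡ 10.
  S_1 = Σ v_i α_i r_i = 9·5·9 + 7·8·2 + 9·4·4 + 1·10·1 + 7·1·3 = 692 ≡ 10.
  α_i^2 mod 11 = [3, 9, 5, 1, 1].
  S_2 = Σ v_i α_i^2 r_i = 9·3·9 + 7·9·2 + 9·5·4 + 1·1·1 + 7·1·3 = 571 ≡ 10.
  S = (10, 10, 10) ≠ 0, so r is not a codeword (an error is present).
Step 3: locate the error. For a single error e at position i, S_ℓ = v_i·e·α_i^ℓ, so α_err = S_1/S_0.
  S_0^{−1} = 10^{−1} = 10 (mod 11), so α_err = 10·10 = 100 ≡ 1 = α_5. Error position i = 5.
  Consistency check: S_2/S_1 = 10·10 = 100 ≡ 1 = α_err ✓ (single-error assumption holds).
Step 4: error magnitude e = S_0/v_5 = S_0·∏_{j≠5}(α_5 − α_j) = 10·8 = 80 ≡ 3 (mod 11).
Step 5: correct position 5: c_5 = r_5 − e = 3 − 3 ≡ 0 (mod 11). Hence c = [9, 2, 4, 1, 0].
  Check: interpolating c through the α_i gives m(x) = 6 + 5·x (degree < 2) with m(α_i) = c_i for every i, so c is indeed a codeword.


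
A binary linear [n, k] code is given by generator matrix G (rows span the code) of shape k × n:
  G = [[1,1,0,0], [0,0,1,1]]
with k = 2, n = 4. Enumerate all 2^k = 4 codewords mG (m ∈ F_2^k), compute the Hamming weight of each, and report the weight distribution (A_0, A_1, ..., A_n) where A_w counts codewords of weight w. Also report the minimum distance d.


Weight distribution: A_0 = 1, A_2 = 2, A_4 = 1. Minimum distance d = 2.

Enumerate all 2^2 = 4 messages m ∈ F_2^2.
For each, compute codeword c = mG in F_2^4, then tally its weight.
  m = 00 → c = 0000, weight = 0.
  m = 10 → c = 1100, weight = 2.
  m = 01 → c = 0011, weight = 2.
  m = 11 → c = 1111, weight = 4.
Tally weights:
  weight 0: 1 codewords.
  weight 2: 2 codewords.
  weight 4: 1 codewords.
Minimum distance d = smallest w > 0 with A_w > 0 = 2.
Sanity: Σ A_w = 4 = 2^2 = 4 ✓.


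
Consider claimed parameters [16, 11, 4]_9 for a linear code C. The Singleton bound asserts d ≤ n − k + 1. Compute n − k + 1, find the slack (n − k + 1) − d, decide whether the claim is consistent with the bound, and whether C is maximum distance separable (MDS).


Singleton RHS = n − k + 1 = 6, slack = 2, bound satisfied, not MDS.

Singleton bound: d ≤ n − k + 1.
Here n = 16, k = 11, so n − k + 1 = 6.
Given d = 4, check d ≤ 6: YES.
Slack = (n − k + 1) − d = 2.
The code is NOT MDS (slack = 2 > 0).
Description: the claimed parameters are [16, 11, 4]_9; such a code would be non-MDS.


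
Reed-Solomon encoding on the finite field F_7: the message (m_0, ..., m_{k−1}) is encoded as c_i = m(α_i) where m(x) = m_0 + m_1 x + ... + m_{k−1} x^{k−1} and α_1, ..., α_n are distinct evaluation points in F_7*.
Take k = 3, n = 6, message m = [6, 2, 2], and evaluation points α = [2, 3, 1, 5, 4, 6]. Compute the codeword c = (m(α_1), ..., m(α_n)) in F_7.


c = [4, 2, 3, 3, 4, 6]

Message polynomial: m(x) = 6 + 2·x + 2·x^2 (mod 7).
For each evaluation point α_i, compute m(α_i) mod 7:
  α_1 = 2: Horner steps 2 → 6 → 4, so m(2) = 4.
  α_2 = 3: Horner steps 2 → 1 → 2, so m(3) = 2.
  α_3 = 1: Horner steps 2 → 4 → 3, so m(1) = 3.
  α_4 = 5: Horner steps 2 → 5 → 3, so m(5) = 3.
  α_5 = 4: Horner steps 2 → 3 → 4, so m(4) = 4.
  α_6 = 6: Horner steps 2 → 0 → 6, so m(6) = 6.
Codeword c = [4, 2, 3, 3, 4, 6] ∈ F_7^6.


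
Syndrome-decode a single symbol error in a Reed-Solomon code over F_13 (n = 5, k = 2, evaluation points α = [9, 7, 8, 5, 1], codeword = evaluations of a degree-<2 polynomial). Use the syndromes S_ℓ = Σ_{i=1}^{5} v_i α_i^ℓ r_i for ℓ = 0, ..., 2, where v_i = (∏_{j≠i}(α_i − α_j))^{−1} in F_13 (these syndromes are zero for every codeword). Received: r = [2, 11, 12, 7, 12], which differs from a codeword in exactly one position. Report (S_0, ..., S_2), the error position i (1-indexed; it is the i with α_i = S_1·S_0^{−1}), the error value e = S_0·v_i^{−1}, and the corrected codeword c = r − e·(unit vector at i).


S = (5, 1, 8), error at position 3, error magnitude e = 12, c = [2, 11, 0, 7, 12].

Step 1: column multipliers v_i = (∏_{j≠i}(α_i − α_j))^{−1} mod 13.
  i = 1 (α = 9): (9−7)(9−8)(9−5)(9−1) = 2·1·4·8 = 64 ≡ 12, so v_1 = 12^{−1} = 12 (mod 13).
  i = 2 (α = 7): (7−9)(7−8)(7−5)(7−1) = (−2)·(−1)·2·6 = 24 ≡ 11, so v_2 = 11^{−1} = 6 (mod 13).
  i = 3 (α = 8): (8−9)(8−7)(8−5)(8−1) = (−1)·1·3·7 = −21 ≡ 5, so v_3 = 5^{−1} = 8 (mod 13).
  i = 4 (α = 5): (5−9)(5−7)(5−8)(5−1) = (−4)·(−2)·(−3)·4 = −96 ≡ 8, so v_4 = 8^{−1} = 5 (mod 13).
  i = 5 (α = 1): (1−9)(1−7)(1−8)(1−5) = (−8)·(−6)·(−7)·(−4) = 1344 ≡ 5, so v_5 = 5^{−1} = 8 (mod 13).
  v = [12, 6, 8, 5, 8].
Step 2: syndromes of r = [2, 11, 12, 7, 12] (all sums mod 13).
  S_0 = Σ v_i r_i = 12·2 + 6·11 + 8·12 + 5·7 + 8·12 = 317 ≡ 5.
  S_1 = Σ v_i α_i r_i = 12·9·2 + 6·7·11 + 8·8·12 + 5·5·7 + 8·1·12 = 1717 ≡ 1.
  α_i^2 mod 13 = [3, 10, 12, 12, 1].
  S_2 = Σ v_i α_i^2 r_i = 12·3·2 + 6·10·11 + 8·12·12 + 5·12·7 + 8·1·12 = 2400 ≡ 8.
  S = (5, 1, 8) ≠ 0, so r is not a codeword (an error is present).
Step 3: locate the error. For a single error e at position i, S_ℓ = v_i·e·α_i^ℓ, so α_err = S_1/S_0.
  S_0^{−1} = 5^{−1} = 8 (mod 13), so α_err = 1·8 = 8 ≡ 8 = α_3. Error position i = 3.
  Consistency check: S_2/S_1 = 8·1 = 8 ≡ 8 = α_err ✓ (single-error assumption holds).
Step 4: error magnitude e = S_0/v_3 = S_0·∏_{j≠3}(α_3 − α_j) = 5·5 = 25 ≡ 12 (mod 13).
Step 5: correct position 3: c_3 = r_3 − e = 12 − 12 ≡ 0 (mod 13). Hence c = [2, 11, 0, 7, 12].
  Check: interpolating c through the α_i gives m(x) = 10 + 2·x (degree < 2) with m(α_i) = c_i for every i, so c is indeed a codeword.


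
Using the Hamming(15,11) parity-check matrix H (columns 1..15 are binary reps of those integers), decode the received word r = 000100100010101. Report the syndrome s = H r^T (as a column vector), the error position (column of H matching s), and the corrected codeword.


s = (1, 0, 1, 0)^T, error position = 10, corrected codeword c = 000100100110101

Compute s = H r^T mod 2 one row at a time:
  s_1 = 0 + 0 + 0 + 1 + 0 + 1 + 0 + 1 = 3 ≡ 1 (mod 2).
  s_2 = 1 + 0 + 0 + 1 + 0 + 1 + 0 + 1 = 4 ≡ 0 (mod 2).
  s_3 = 0 + 0 + 0 + 1 + 0 + 1 + 0 + 1 = 3 ≡ 1 (mod 2).
  s_4 = 0 + 0 + 0 + 1 + 0 + 1 + 1 + 1 = 4 ≡ 0 (mod 2).
s = (1, 0, 1, 0)^T — this equals column 10 of H (binary 1010), so error is at position 10.
Correct: flip bit 10 of r = 000100100010101 to get c = 000100100110101.


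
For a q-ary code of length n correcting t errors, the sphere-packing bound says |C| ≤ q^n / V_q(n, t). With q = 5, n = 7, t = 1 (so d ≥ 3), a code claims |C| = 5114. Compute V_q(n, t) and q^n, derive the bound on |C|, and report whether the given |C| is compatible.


V_q(n, t) = 29, q^n = 78125, Hamming bound = 2693, |C| = 5114 > bound (violated).

Step 1: Compute V_q(n, t) = Σ_{j=0}^1 C(n, j) (q−1)^j.
  j = 0: C(7,0)·(4)^0 = 1·1 = 1.
  j = 1: C(7,1)·(4)^1 = 7·4 = 28.
  V_q(n, t) = 1 + 28 = 29.
Step 2: q^n = 5^7 = 78125.
Step 3: Hamming bound ⌊q^n / V_q(n,t)⌋ = ⌊78125/29⌋ = 2693.
Step 4: Compare |C| = 5114 to 2693: violated.
The claimed |C| lies above the Hamming bound, so no 5-ary code of length 7 with d ≥ 3 can have 5114 codewords.
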